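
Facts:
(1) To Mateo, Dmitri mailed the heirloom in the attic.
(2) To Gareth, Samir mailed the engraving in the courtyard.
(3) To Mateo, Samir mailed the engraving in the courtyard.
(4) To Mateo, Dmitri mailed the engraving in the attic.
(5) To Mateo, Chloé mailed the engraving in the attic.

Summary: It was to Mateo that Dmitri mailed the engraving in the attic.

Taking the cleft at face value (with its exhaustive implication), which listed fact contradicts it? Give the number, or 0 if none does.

The cleft puts "Mateo" in focus and presupposes the open proposition with same agent, thing, setting (Dmitri / the engraving / in the attic).
Exhaustivity: Mateo is the only recipient satisfying that background.
Every other fact differs from the presupposition on some backgrounded slot, so none challenges the exhaustivity.

0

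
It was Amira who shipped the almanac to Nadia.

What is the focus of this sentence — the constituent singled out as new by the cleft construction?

Amira

In an it-cleft "It was X that/who ...", the clefted constituent X is the focus; the that/who-clause expresses the presupposed open proposition.
Here the focus is "Amira". The backgrounded (presupposed) material includes "the almanac" and "to Nadia".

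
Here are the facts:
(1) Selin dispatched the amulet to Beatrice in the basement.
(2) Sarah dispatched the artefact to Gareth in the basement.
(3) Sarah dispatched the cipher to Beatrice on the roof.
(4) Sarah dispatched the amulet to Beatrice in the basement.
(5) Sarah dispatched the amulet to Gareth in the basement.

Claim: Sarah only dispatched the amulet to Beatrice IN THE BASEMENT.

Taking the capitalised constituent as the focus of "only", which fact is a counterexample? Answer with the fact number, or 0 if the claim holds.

0

Focus (in capitals) is "in the basement" — the setting. "Only" excludes alternative settings while holding fixed Sarah as agent and the amulet as thing and Beatrice as recipient.
Every other fact changes something in the background, not just the setting. Nothing refutes the claim.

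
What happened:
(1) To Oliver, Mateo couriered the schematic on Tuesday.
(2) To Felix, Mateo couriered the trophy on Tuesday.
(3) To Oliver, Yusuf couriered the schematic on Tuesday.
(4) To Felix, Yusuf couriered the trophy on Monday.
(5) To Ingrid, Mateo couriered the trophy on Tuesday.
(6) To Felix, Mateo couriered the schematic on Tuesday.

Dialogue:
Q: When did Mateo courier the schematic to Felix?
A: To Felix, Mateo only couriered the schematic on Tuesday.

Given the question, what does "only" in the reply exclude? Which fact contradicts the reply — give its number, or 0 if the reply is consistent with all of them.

0

Answering "When did ...?" puts focus on the setting — here, "on Tuesday".
"Only" then excludes alternative settings while the background — Mateo as agent and the schematic as thing and Felix as recipient — is held fixed.
No listed fact shares that background with another setting. Nothing contradicts the reply.
(Fact (2) would refute a reading with focus on the thing — but that is not what the question asks.)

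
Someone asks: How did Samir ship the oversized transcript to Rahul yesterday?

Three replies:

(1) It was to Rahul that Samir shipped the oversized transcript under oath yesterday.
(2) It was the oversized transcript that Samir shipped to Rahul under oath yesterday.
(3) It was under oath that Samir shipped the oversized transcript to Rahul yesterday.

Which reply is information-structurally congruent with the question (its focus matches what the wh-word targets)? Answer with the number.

The question word "how" targets the manner.
Option (1) clefts "to Rahul" — the recipient, not what was asked.
Option (2) clefts "the oversized transcript" — the direct object, not what was asked.
Option (3) clefts "under oath" — that matches what the question asks about.
So the congruent reply is (3).

3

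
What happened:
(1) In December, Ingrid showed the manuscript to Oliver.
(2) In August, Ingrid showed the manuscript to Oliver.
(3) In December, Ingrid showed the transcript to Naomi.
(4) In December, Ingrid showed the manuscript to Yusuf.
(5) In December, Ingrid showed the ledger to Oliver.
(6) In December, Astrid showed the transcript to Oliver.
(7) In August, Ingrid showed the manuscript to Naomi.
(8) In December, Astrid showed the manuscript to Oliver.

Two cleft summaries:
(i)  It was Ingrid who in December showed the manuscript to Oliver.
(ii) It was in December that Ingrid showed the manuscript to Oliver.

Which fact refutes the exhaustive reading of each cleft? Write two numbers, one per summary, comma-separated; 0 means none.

Summary (i) focuses "Ingrid" (the agent); background same thing, recipient, setting (the manuscript / Oliver / in December). Fact (8) matches that background with agent = Astrid — refutes (i).
Summary (ii) focuses "in December" (the setting); background same agent, thing, recipient (Ingrid / the manuscript / Oliver). Fact (2) matches that background with setting = in August — refutes (ii).

8, 2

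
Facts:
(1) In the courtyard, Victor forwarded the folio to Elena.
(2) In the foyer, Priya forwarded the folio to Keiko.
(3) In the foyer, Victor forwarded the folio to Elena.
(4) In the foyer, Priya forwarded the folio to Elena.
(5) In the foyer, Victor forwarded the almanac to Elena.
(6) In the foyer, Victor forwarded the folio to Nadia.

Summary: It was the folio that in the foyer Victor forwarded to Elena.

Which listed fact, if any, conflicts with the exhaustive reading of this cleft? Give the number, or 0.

Focus of the cleft: "the folio" (the thing). Presupposed background: agent = Victor, recipient = Elena, setting = in the foyer.
The exhaustive reading says no other thing fits that background.
But fact (5) also has agent = Victor, recipient = Elena, setting = in the foyer, with thing = the almanac — so the exhaustive reading fails.

5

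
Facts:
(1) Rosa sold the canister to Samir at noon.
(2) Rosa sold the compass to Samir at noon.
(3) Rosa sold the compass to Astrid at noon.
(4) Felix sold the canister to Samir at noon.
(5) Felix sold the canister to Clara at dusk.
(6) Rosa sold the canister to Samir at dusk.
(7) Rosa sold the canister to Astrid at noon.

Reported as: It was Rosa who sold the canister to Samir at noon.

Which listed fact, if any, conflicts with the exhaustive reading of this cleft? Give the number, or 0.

4

The cleft puts "Rosa" in focus and presupposes the open proposition with the canister as thing and Samir as recipient and at noon as setting.
The exhaustive reading says no other agent fits that background.
Fact (4) shares the background but with agent = Felix; exhaustivity is violated.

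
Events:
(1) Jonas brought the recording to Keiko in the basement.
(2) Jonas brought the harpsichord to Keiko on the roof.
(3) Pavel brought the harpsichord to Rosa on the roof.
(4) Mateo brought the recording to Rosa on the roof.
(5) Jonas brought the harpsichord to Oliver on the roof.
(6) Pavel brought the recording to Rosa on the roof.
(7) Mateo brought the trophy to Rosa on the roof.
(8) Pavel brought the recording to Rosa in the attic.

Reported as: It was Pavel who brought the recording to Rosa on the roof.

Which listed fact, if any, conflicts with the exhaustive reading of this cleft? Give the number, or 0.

4

The cleft puts "Pavel" in focus and presupposes the open proposition with same thing, recipient, setting (the recording / Rosa / on the roof).
The exhaustive reading says no other agent fits that background.
Fact (4) shares the background but with agent = Mateo; exhaustivity is violated.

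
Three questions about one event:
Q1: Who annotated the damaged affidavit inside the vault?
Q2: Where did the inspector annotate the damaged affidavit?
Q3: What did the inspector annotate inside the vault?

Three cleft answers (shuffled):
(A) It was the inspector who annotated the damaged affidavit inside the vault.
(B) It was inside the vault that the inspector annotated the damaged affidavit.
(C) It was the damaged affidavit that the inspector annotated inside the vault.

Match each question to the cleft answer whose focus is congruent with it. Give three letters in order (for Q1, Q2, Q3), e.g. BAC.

Q1 asks about the subject (agent); cleft (A) focuses "the inspector", which is the subject (agent) — so Q1 → A.
Q2 asks about the location; cleft (B) focuses "inside the vault", which is the location — so Q2 → B.
Q3 asks about the direct object; cleft (C) focuses "the damaged affidavit", which is the direct object — so Q3 → C.
Mapping: Q1→A, Q2→B, Q3→C.

ABC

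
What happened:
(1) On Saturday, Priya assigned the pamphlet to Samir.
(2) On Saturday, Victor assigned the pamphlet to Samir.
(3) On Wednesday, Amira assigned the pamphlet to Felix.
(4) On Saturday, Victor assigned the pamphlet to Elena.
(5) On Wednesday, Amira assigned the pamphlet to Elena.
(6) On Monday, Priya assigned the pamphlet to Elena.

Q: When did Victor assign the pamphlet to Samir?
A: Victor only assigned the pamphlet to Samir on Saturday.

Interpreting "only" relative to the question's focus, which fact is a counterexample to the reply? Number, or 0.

Answering "When did ...?" puts focus on the setting — here, "on Saturday".
So "only" ranges over settings; the rest (agent = Victor, thing = the pamphlet, recipient = Samir) is presupposed.
No fact keeps agent = Victor, thing = the pamphlet, recipient = Samir while changing the setting; every other fact differs on something backgrounded. The reply stands.
(Fact (4) would refute a reading with focus on the recipient — but that is not what the question asks.)

0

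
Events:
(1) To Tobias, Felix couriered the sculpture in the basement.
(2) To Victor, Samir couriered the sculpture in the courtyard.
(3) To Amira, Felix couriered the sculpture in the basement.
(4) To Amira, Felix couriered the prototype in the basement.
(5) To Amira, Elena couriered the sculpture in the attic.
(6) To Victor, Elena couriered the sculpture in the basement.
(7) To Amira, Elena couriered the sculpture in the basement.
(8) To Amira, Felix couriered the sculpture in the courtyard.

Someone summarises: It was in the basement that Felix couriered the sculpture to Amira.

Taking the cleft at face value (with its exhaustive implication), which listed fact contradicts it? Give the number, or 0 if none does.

Focus of the cleft: "in the basement" (the setting). Presupposed background: Felix as agent and the sculpture as thing and Amira as recipient.
The exhaustive reading says no other setting fits that background.
Fact (8) shares the background but with setting = in the courtyard; exhaustivity is violated.

8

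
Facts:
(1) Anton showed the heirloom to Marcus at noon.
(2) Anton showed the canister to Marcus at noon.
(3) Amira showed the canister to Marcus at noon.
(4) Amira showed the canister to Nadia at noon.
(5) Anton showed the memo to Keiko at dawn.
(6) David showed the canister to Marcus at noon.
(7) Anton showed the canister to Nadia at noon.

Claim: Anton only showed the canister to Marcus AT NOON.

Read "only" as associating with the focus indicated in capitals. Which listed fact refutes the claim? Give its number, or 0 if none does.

The capitals mark "at noon" as focus. So "only" rules out other settings, with the rest (Anton as agent and the canister as thing and Marcus as recipient) as background.
No fact matches Anton as agent and the canister as thing and Marcus as recipient with a different setting — every other fact differs on at least one backgrounded slot. So no fact refutes it.

0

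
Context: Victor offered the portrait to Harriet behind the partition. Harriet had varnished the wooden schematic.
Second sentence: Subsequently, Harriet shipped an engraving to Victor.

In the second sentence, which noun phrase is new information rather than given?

an engraving

"Harriet" and "Victor" in the second sentence are given — already mentioned in the context.
"an engraving" has no antecedent in the context; it is discourse-new (the indefinite article also signals a new referent).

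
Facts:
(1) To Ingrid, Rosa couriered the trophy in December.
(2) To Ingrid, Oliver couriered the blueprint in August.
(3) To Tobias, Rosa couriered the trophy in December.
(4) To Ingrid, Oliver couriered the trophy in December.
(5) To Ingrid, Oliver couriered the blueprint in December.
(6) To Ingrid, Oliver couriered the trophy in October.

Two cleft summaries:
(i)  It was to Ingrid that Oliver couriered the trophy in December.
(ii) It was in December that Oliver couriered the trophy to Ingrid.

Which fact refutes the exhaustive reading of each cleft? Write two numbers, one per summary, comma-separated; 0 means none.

Summary (i) focuses "Ingrid" (the recipient); background Oliver as agent and the trophy as thing and in December as setting. No fact matches that background with a different recipient, so 0.
Summary (ii) focuses "in December" (the setting); background Oliver as agent and the trophy as thing and Ingrid as recipient. Fact (6) matches that background with setting = in October — refutes (ii).

0, 6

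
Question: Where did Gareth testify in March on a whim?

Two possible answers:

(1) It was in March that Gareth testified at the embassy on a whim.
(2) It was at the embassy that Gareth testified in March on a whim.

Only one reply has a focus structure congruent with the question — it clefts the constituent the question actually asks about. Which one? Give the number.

2

The question word "where" targets the location.
Option (1) clefts "in March" — the time, not what was asked.
Option (2) clefts "at the embassy" — that matches what the question asks about.
So the congruent reply is (2).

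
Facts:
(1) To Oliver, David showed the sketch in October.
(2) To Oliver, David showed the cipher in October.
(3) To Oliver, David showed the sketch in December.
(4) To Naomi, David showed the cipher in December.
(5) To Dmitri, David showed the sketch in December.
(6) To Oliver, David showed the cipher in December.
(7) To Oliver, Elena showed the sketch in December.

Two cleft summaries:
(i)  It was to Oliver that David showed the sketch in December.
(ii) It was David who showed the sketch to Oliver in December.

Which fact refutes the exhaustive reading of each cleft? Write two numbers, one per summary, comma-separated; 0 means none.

5, 7

(i): focus "Oliver". Looking for agent = David, thing = the sketch, setting = in December with some other recipient — fact (5) has Dmitri there. Refuted.
(ii): focus "David". Looking for thing = the sketch, recipient = Oliver, setting = in December with some other agent — fact (7) has Elena there. Refuted.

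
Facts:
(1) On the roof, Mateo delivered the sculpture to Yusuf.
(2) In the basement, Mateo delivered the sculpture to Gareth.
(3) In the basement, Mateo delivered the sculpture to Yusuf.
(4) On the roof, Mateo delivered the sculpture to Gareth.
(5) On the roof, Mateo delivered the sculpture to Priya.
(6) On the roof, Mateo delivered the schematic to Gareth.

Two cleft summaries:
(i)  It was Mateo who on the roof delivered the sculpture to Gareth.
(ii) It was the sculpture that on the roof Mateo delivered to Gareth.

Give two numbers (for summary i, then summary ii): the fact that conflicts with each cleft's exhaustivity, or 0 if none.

(i): focus "Mateo". No fact shares the sculpture as thing and Gareth as recipient and on the roof as setting with a different agent. 0.
(ii): focus "the sculpture". Looking for Mateo as agent and Gareth as recipient and on the roof as setting with some other thing — fact (6) has the schematic there. Refuted.

0, 6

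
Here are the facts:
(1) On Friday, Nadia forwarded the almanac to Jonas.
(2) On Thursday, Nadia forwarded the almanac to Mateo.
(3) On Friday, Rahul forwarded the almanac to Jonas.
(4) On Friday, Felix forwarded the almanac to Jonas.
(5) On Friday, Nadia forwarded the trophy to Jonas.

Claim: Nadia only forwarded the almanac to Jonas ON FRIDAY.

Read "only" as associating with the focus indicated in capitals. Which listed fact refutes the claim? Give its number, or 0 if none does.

0

Focus (in capitals) is "on Friday" — the setting. "Only" excludes alternative settings while holding fixed Nadia as agent and the almanac as thing and Jonas as recipient.
No fact matches Nadia as agent and the almanac as thing and Jonas as recipient with a different setting — every other fact differs on at least one backgrounded slot. So no fact refutes it.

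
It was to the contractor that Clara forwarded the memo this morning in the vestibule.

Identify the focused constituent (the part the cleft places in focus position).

to the contractor

In an it-cleft "It was X that/who ...", the clefted constituent X is the focus; the that/who-clause expresses the presupposed open proposition.
Here the focus is "to the contractor". The backgrounded (presupposed) material includes "Clara", "the memo", "in the vestibule" and "this morning".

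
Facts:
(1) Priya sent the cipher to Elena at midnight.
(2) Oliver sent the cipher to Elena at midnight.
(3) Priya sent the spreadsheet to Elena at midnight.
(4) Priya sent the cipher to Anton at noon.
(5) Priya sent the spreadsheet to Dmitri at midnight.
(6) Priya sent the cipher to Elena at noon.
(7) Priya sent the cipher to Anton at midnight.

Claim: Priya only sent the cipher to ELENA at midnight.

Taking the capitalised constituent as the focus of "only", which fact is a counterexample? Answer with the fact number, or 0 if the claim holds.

7

The capitals mark "Elena" as focus. So "only" rules out other recipients, with the rest (Priya as agent and the cipher as thing and at midnight as setting) as background.
Fact (7) shares the background but differs in recipient (Anton) — a counterexample.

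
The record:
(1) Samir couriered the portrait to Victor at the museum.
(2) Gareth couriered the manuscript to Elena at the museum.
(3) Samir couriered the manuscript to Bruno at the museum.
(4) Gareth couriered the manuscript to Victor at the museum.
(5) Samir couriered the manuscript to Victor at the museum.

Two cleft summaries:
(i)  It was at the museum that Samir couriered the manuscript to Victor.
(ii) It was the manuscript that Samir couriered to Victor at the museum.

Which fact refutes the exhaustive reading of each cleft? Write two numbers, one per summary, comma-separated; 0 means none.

0, 1

Summary (i) focuses "at the museum" (the setting); background agent = Samir, thing = the manuscript, recipient = Victor. No fact matches that background with a different setting, so 0.
Summary (ii) focuses "the manuscript" (the thing); background agent = Samir, recipient = Victor, setting = at the museum. Fact (1) matches that background with thing = the portrait — refutes (ii).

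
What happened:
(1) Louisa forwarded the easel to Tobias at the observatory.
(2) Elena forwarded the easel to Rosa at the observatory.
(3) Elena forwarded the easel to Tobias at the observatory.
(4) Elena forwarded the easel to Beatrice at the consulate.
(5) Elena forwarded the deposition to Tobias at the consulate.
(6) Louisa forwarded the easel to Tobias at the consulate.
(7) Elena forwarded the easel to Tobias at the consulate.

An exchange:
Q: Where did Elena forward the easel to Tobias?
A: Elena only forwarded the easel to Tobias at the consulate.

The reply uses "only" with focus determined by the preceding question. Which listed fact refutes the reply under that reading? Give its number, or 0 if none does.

Answering "Where did ...?" puts focus on the setting — here, "at the consulate".
So "only" ranges over settings; the rest (Elena as agent and the easel as thing and Tobias as recipient) is presupposed.
Fact (3) keeps Elena as agent and the easel as thing and Tobias as recipient but has setting = at the observatory; that refutes the reply.
(Fact (5) would refute a reading with focus on the thing — but that is not what the question asks.)

3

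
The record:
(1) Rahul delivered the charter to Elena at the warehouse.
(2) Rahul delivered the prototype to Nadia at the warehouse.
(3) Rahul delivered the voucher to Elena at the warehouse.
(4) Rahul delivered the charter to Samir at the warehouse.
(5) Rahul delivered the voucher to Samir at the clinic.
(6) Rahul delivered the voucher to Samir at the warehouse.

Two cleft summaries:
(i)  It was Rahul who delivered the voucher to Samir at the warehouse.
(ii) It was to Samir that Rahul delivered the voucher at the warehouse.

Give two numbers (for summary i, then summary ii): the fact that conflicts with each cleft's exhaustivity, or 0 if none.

0, 3

(i): focus "Rahul". No fact shares same thing, recipient, setting (the voucher / Samir / at the warehouse) with a different agent. 0.
(ii): focus "Samir". Looking for same agent, thing, setting (Rahul / the voucher / at the warehouse) with some other recipient — fact (3) has Elena there. Refuted.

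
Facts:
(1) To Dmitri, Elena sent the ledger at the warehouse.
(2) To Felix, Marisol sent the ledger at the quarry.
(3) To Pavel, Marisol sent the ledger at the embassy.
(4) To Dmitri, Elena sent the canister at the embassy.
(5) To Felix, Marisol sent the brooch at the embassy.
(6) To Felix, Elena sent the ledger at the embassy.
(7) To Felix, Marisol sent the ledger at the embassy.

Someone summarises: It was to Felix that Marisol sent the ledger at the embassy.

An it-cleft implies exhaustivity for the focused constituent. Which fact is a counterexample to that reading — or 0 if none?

3

Focus of the cleft: "Felix" (the recipient). Presupposed background: same agent, thing, setting (Marisol / the ledger / at the embassy).
The exhaustive reading says no other recipient fits that background.
But fact (3) also has same agent, thing, setting (Marisol / the ledger / at the embassy), with recipient = Pavel — so the exhaustive reading fails.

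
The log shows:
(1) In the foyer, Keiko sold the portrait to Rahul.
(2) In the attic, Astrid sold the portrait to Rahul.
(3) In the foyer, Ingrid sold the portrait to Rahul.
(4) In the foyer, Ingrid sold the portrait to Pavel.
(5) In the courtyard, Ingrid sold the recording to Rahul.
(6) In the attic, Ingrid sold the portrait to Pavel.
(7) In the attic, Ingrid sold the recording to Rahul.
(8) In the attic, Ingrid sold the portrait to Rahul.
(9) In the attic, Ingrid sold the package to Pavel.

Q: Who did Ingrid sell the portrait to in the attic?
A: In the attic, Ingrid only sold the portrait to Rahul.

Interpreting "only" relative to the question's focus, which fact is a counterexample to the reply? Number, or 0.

6

Answering "Who did ... to ...?" puts focus on the recipient — here, "Rahul".
"Only" then excludes alternative recipients while the background — Ingrid as agent and the portrait as thing and in the attic as setting — is held fixed.
Fact (6) keeps Ingrid as agent and the portrait as thing and in the attic as setting but has recipient = Pavel; that refutes the reply.
(Fact (7) would refute a reading with focus on the thing — but that is not what the question asks.)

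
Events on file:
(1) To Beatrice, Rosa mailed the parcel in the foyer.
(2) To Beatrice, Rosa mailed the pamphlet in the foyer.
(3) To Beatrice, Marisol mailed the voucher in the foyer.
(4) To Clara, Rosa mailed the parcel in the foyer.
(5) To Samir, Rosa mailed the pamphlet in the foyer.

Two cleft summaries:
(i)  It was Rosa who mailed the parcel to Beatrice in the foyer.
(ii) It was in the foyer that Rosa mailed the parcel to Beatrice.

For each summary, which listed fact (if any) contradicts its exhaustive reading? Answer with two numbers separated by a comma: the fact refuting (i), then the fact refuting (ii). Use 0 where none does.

Summary (i) focuses "Rosa" (the agent); background the parcel as thing and Beatrice as recipient and in the foyer as setting. No fact matches that background with a different agent, so 0.
Summary (ii) focuses "in the foyer" (the setting); background Rosa as agent and the parcel as thing and Beatrice as recipient. No fact matches that background with a different setting, so 0.

0, 0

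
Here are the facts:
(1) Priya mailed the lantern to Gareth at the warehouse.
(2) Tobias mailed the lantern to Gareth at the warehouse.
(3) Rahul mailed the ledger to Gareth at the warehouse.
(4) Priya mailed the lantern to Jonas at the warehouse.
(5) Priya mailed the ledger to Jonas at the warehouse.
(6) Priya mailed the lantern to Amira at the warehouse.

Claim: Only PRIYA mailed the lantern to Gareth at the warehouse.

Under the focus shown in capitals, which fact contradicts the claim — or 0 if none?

2

The capitals mark "Priya" as focus. So "only" rules out other agents, with the rest (the lantern as thing and Gareth as recipient and at the warehouse as setting) as background.
Fact (2) matches on the lantern as thing and Gareth as recipient and at the warehouse as setting, but has agent = Tobias instead. That refutes the claim.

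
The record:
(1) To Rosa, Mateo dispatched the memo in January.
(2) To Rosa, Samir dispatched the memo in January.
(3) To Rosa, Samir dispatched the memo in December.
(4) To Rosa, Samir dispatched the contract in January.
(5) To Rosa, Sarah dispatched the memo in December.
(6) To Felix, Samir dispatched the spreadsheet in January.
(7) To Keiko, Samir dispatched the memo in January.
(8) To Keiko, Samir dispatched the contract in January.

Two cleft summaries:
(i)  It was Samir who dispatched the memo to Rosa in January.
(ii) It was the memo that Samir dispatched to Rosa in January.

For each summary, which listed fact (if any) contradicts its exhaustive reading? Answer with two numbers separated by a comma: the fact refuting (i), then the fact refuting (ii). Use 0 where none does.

Summary (i) focuses "Samir" (the agent); background the memo as thing and Rosa as recipient and in January as setting. Fact (1) matches that background with agent = Mateo — refutes (i).
Summary (ii) focuses "the memo" (the thing); background Samir as agent and Rosa as recipient and in January as setting. Fact (4) matches that background with thing = the contract — refutes (ii).

1, 4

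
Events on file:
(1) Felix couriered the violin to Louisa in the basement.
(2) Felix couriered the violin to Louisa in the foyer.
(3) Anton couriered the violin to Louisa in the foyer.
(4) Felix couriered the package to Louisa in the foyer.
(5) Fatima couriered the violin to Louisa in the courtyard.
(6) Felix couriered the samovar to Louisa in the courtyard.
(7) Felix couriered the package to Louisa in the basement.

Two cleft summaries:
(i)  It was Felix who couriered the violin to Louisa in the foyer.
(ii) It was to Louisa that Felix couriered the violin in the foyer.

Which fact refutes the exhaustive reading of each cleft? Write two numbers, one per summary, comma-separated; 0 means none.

Summary (i) focuses "Felix" (the agent); background the violin as thing and Louisa as recipient and in the foyer as setting. Fact (3) matches that background with agent = Anton — refutes (i).
Summary (ii) focuses "Louisa" (the recipient); background Felix as agent and the violin as thing and in the foyer as setting. No fact matches that background with a different recipient, so 0.

3, 0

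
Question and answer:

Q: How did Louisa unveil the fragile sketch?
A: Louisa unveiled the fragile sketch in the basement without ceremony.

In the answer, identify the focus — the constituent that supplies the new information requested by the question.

The wh-word "how" asks about the manner.
In the answer, "Louisa" and "the fragile sketch" are given — repeated from the question.
"in the basement" is also new, but it specifies the location, which is not what the question asks about — so it is not the focus.
The constituent filling the manner gap is "without ceremony"; that is the focus.

without ceremony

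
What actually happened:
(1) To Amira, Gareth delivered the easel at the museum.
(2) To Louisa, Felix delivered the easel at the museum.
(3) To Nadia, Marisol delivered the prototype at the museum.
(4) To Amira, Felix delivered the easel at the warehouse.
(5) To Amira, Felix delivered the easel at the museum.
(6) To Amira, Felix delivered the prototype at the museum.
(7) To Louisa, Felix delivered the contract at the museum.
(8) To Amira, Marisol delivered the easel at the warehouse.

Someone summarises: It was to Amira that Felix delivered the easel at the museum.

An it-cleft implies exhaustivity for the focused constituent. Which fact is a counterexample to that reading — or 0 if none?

2

The cleft puts "Amira" in focus and presupposes the open proposition with same agent, thing, setting (Felix / the easel / at the museum).
The exhaustive reading says no other recipient fits that background.
But fact (2) also has same agent, thing, setting (Felix / the easel / at the museum), with recipient = Louisa — so the exhaustive reading fails.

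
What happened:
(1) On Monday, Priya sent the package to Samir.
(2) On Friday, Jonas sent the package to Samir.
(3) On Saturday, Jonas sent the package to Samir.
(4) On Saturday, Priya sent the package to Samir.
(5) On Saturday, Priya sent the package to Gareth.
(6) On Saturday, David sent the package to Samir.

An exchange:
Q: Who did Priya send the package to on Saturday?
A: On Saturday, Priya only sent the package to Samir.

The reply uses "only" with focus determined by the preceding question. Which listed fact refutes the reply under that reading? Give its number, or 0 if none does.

The question "Who did ... to ...?" targets the recipient, so in the reply the focus falls on "Samir".
So "only" ranges over recipients; the rest (agent = Priya, thing = the package, setting = on Saturday) is presupposed.
Fact (5) keeps agent = Priya, thing = the package, setting = on Saturday but has recipient = Gareth; that refutes the reply.
(Fact (1) would refute a reading with focus on the setting — but that is not what the question asks.)

5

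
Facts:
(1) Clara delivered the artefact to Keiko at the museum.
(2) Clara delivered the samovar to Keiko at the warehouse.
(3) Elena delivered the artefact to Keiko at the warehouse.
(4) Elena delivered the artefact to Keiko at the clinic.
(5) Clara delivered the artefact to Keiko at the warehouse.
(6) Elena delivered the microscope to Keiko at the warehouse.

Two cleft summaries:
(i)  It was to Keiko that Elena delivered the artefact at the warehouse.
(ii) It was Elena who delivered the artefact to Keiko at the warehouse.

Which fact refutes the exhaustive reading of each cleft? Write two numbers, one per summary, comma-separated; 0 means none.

0, 5

(i): focus "Keiko". No fact shares Elena as agent and the artefact as thing and at the warehouse as setting with a different recipient. 0.
(ii): focus "Elena". Looking for the artefact as thing and Keiko as recipient and at the warehouse as setting with some other agent — fact (5) has Clara there. Refuted.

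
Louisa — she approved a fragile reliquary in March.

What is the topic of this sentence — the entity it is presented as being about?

Louisa

The construction explicitly marks "Louisa" as what the sentence is about — the topic.
The remainder of the clause is the comment (what is said about the topic).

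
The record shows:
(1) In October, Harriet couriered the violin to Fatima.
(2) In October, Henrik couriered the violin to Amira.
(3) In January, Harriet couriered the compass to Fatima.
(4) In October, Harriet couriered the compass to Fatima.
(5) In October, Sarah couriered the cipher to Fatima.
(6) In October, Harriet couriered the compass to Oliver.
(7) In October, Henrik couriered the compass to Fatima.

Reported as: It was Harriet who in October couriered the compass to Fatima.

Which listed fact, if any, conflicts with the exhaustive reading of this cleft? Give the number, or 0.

7

The cleft puts "Harriet" in focus and presupposes the open proposition with thing = the compass, recipient = Fatima, setting = in October.
The exhaustive reading says no other agent fits that background.
But fact (7) also has thing = the compass, recipient = Fatima, setting = in October, with agent = Henrik — so the exhaustive reading fails.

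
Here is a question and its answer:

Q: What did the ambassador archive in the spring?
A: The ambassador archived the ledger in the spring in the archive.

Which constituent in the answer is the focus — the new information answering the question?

The wh-word "what" asks about the direct object.
In the answer, "the ambassador" and "in the spring" are given — repeated from the question.
"in the archive" is also new, but it specifies the location, which is not what the question asks about — so it is not the focus.
The constituent filling the direct object gap is "the ledger"; that is the focus.

the ledger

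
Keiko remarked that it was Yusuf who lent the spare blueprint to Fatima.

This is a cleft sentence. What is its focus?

Yusuf

In an it-cleft "It was X that/who ...", the clefted constituent X is the focus; the that/who-clause expresses the presupposed open proposition.
Here the focus is "Yusuf". The backgrounded (presupposed) material includes "the spare blueprint" and "to Fatima".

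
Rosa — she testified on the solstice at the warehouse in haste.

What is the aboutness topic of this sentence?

Rosa

The construction explicitly marks "Rosa" as what the sentence is about — the topic.
The remainder of the clause is the comment (what is said about the topic).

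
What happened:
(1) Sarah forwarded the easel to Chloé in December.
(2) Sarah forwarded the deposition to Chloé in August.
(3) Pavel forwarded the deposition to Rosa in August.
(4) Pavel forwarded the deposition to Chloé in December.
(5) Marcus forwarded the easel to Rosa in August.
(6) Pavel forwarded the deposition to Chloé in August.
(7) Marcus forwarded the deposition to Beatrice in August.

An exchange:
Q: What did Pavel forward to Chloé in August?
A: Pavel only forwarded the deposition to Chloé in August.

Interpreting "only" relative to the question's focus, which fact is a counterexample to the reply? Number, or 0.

Answering "What did ...?" puts focus on the thing — here, "the deposition".
"Only" then excludes alternative things while the background — agent = Pavel, recipient = Chloé, setting = in August — is held fixed.
No fact keeps agent = Pavel, recipient = Chloé, setting = in August while changing the thing; every other fact differs on something backgrounded. The reply stands.
(Fact (3) would refute a reading with focus on the recipient — but that is not what the question asks.)

0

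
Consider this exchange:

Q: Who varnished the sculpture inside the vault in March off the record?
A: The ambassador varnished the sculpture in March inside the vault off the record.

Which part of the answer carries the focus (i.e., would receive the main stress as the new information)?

the ambassador

The wh-word "who" asks about the subject (agent).
In the answer, "the sculpture", "inside the vault", "in March" and "off the record" are given — repeated from the question.
The constituent filling the subject (agent) gap is "the ambassador"; that is the focus and would carry nuclear stress.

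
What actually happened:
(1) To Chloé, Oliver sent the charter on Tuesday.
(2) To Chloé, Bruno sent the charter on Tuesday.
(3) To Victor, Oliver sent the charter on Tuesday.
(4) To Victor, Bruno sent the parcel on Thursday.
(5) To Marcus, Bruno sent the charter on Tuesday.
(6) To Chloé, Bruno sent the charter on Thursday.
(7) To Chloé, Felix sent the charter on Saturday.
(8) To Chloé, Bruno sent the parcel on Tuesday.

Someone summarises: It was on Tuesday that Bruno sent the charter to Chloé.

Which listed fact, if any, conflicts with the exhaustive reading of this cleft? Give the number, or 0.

Focus of the cleft: "on Tuesday" (the setting). Presupposed background: Bruno as agent and the charter as thing and Chloé as recipient.
Exhaustivity: on Tuesday is the only setting satisfying that background.
But fact (6) also has Bruno as agent and the charter as thing and Chloé as recipient, with setting = on Thursday — so the exhaustive reading fails.

6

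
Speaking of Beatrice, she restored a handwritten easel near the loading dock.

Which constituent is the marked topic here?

The construction explicitly marks "Beatrice" as what the sentence is about — the topic.
The remainder of the clause is the comment (what is said about the topic).

Beatrice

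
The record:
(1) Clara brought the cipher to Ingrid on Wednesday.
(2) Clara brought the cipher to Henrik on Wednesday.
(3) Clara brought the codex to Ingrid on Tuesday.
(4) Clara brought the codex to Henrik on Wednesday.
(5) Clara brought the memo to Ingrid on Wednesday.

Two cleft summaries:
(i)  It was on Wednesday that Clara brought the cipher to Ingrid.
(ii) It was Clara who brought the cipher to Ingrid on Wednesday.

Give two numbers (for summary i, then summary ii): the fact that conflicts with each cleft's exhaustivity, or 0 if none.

0, 0

Summary (i) focuses "on Wednesday" (the setting); background Clara as agent and the cipher as thing and Ingrid as recipient. No fact matches that background with a different setting, so 0.
Summary (ii) focuses "Clara" (the agent); background the cipher as thing and Ingrid as recipient and on Wednesday as setting. No fact matches that background with a different agent, so 0.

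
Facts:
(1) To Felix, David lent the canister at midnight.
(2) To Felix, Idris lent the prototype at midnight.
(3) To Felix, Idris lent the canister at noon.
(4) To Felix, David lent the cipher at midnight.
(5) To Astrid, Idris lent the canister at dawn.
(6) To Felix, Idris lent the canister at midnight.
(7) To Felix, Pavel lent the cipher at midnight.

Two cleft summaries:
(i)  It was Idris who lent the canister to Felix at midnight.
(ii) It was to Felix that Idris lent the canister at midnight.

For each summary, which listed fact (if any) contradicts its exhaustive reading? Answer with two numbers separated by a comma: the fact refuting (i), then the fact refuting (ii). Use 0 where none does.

(i): focus "Idris". Looking for same thing, recipient, setting (the canister / Felix / at midnight) with some other agent — fact (1) has David there. Refuted.
(ii): focus "Felix". No fact shares same agent, thing, setting (Idris / the canister / at midnight) with a different recipient. 0.

1, 0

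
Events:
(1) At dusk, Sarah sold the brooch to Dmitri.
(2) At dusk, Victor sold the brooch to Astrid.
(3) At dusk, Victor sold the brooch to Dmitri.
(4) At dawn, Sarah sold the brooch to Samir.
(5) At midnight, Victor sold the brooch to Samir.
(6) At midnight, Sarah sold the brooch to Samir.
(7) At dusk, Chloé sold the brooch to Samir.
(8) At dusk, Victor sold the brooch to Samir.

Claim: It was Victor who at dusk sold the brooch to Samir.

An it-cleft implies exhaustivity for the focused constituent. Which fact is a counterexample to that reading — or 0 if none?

The cleft puts "Victor" in focus and presupposes the open proposition with thing = the brooch, recipient = Samir, setting = at dusk.
Exhaustivity: Victor is the only agent satisfying that background.
But fact (7) also has thing = the brooch, recipient = Samir, setting = at dusk, with agent = Chloé — so the exhaustive reading fails.

7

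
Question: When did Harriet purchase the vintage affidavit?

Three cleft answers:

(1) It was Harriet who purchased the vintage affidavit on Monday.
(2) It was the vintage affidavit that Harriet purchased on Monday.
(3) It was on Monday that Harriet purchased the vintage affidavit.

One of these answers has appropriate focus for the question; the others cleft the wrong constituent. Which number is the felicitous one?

The question word "when" targets the time.
Option (1) clefts "Harriet" — the subject (agent), not what was asked.
Option (2) clefts "the vintage affidavit" — the direct object, not what was asked.
Option (3) clefts "on Monday" — that matches what the question asks about.
So the congruent reply is (3).

3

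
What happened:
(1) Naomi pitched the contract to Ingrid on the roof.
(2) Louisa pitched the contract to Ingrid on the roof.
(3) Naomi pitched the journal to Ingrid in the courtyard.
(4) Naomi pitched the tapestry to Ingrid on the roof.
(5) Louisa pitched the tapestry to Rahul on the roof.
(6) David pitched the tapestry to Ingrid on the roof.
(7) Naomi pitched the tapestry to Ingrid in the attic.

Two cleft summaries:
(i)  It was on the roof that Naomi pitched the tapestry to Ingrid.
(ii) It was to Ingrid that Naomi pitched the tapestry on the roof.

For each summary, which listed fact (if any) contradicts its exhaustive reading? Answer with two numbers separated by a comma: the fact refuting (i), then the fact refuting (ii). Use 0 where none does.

(i): focus "on the roof". Looking for agent = Naomi, thing = the tapestry, recipient = Ingrid with some other setting — fact (7) has in the attic there. Refuted.
(ii): focus "Ingrid". No fact shares agent = Naomi, thing = the tapestry, setting = on the roof with a different recipient. 0.

7, 0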